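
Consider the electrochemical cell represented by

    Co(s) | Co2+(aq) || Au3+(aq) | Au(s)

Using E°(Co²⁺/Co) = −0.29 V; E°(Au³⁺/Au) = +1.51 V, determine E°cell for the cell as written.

By convention the left-hand electrode in cell notation is the anode (oxidation) and the right-hand electrode is the cathode (reduction).
E°cell = E°(right) − E°(left) = +1.51 − (−0.29) = +1.80 V.

+1.80 V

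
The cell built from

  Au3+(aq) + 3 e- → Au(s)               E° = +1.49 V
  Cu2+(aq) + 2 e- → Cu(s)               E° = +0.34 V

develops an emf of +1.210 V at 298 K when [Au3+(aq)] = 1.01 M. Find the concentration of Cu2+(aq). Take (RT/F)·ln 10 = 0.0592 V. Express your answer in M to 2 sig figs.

0.0095 M

Au³⁺/Au is the cathode (higher E°); E°cell = +1.49 − (+0.34) = +1.15 V with n = 6.
Since E = E° − (0.0592/n)·log Q, log Q = n(E° − E)/0.0592 = −6.081.
The balanced reaction is 2 Au3+(aq) + 3 Cu(s) → 2 Au(s) + 3 Cu2+(aq), so Q = [Cu2+(aq)]^3 / [Au3+(aq)]^2.
Isolating [Cu2+(aq)] in Q = 10^{−6.081} yields log [Cu2+(aq)] = −2.024, i.e. 0.0095 M.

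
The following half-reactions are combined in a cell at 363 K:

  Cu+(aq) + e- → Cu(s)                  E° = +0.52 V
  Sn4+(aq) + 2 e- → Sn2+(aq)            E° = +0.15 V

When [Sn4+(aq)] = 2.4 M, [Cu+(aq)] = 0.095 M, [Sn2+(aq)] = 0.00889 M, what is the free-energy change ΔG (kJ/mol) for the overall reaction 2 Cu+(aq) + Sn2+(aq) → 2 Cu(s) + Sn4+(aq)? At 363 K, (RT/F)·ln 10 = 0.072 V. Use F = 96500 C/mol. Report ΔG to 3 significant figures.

E°cell = +0.52 − (+0.15) = +0.37 V; the balanced reaction transfers n = 2 electrons.
The reaction quotient is [Sn4+(aq)] / ([Cu+(aq)]^2·[Sn2+(aq)]) = 2.99×10^4; by Nernst, E = +0.37 − (0.072/2)(4.476) = +0.2089 V.
ΔG = −nFE = −(2)(96500)(+0.2089) J/mol = −40.3 kJ/mol.

−40.3 kJ/mol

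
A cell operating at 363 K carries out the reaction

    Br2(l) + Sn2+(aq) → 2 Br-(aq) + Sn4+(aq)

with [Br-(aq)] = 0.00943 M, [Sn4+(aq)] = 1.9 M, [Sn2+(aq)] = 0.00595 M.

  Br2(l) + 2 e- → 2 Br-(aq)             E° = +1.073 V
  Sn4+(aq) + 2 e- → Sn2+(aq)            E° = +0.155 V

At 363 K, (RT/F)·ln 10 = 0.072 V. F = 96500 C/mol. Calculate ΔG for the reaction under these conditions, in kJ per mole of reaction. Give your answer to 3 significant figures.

−188 kJ/mol

E°cell = +1.073 − (+0.155) = +0.918 V; the balanced reaction transfers n = 2 electrons.
Q = ([Br-(aq)]^2·[Sn4+(aq)]) / [Sn2+(aq)] = 0.0284, so log Q = −1.547 and E = +0.918 − (0.072/2)(−1.547) = +0.9737 V.
Finally ΔG = −nFE = −(2)(96500 C/mol)(+0.9737 V) = −188 kJ/mol.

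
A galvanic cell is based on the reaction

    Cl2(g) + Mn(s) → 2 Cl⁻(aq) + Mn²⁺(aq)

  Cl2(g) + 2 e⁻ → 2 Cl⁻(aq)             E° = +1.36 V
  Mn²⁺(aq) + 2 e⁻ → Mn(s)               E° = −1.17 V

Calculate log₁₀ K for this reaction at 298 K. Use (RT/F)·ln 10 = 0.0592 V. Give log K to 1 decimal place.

The Cl₂/Cl⁻ couple is reduced (cathode); E°cell = +1.36 − (−1.17) = +2.53 V with n = 2.
At equilibrium E = 0, so log K = nE°cell / 0.0592 = (2)(+2.53) / 0.0592 = 85.5.

log K = 85.5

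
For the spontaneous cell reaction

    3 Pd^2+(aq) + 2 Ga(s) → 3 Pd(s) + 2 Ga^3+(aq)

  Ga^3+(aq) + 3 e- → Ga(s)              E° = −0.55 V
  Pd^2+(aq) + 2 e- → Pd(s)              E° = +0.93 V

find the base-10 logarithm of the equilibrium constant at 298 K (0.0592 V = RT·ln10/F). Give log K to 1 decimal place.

log K = 150.0

The Pd²⁺/Pd couple is reduced (cathode); E°cell = +0.93 − (−0.55) = +1.48 V with n = 6.
At equilibrium E = 0, so log K = nE°cell / 0.0592 = (6)(+1.48) / 0.0592 = 150.0.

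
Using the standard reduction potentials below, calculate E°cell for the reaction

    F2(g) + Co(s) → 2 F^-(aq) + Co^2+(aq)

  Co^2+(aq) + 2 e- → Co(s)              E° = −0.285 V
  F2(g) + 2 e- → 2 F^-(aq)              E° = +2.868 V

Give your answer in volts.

+3.153 V

F2(g) gains electrons, so the F₂/F⁻ couple is the cathode; the Co²⁺/Co couple is the anode.
E°cell = E°(cathode) − E°(anode) = +2.868 − (−0.285) = +3.153 V.
The positive value indicates the reaction is spontaneous as written.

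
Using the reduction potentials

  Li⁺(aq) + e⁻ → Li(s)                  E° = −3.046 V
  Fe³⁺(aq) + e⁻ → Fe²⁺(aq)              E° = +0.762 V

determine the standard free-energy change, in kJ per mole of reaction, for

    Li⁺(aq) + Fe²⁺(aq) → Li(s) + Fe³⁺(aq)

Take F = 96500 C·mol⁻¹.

In the reaction as written Li⁺(aq) is reduced, so the Li⁺/Li couple is the cathode and Fe³⁺/Fe²⁺ is the anode.
E°cell = −3.046 − (+0.762) = −3.808 V; balancing electrons gives n = 1.
ΔG° = −nFE°cell = −(1)(96500)(−3.808) J/mol = +367 kJ/mol.

+367 kJ/mol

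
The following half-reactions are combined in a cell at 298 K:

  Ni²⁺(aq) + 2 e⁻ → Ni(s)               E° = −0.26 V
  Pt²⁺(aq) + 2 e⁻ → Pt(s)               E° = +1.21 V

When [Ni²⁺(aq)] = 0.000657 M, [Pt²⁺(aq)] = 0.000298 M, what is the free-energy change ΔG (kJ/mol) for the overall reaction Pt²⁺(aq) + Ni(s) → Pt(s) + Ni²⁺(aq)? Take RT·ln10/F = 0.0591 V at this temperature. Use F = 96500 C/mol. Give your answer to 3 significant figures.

With Pt²⁺/Pt reduced at the cathode, E°cell = +1.21 − (−0.26) = +1.47 V and n = 2.
Q = [Ni²⁺(aq)] / [Pt²⁺(aq)] = 2.2, so log Q = 0.343 and E = +1.47 − (0.0591/2)(0.343) = +1.4599 V.
ΔG = −nFE = −(2)(96500)(+1.4599) J/mol = −282 kJ/mol.

−282 kJ/mol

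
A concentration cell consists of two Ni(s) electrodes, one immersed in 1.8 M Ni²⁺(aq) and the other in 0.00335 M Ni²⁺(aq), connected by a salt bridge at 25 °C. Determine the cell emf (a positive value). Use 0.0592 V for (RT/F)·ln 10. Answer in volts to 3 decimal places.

0.081 V

For a concentration cell E°cell = 0, since both electrodes use the same couple.
The compartment with the higher Ni²⁺(aq) concentration (1.8 M) acts as the cathode; ions are reduced there and produced at the dilute (0.00335 M) anode.
With n = 2, Ecell = −(0.0592/2)·log([dilute]/[conc]) = −(0.0592/2)·log(0.00335/1.8) = +0.081 V.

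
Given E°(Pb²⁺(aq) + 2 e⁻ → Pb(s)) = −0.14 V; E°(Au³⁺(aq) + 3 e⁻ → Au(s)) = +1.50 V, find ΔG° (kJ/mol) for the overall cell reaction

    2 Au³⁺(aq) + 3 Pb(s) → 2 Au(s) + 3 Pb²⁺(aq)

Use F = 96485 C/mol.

In the reaction as written Au³⁺(aq) is reduced, so the Au³⁺/Au couple is the cathode and Pb²⁺/Pb is the anode.
E°cell = +1.50 − (−0.14) = +1.64 V; balancing electrons gives n = 6.
ΔG° = −nFE°cell = −(6)(96485)(+1.64) J/mol = −949 kJ/mol.

−949 kJ/mol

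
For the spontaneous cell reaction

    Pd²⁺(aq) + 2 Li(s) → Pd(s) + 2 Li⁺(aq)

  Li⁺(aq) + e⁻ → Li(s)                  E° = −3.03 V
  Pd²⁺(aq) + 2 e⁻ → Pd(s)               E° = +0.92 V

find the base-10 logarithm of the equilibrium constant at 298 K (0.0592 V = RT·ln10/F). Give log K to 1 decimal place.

log K = 133.4

The Pd²⁺/Pd couple is reduced (cathode); E°cell = +0.92 − (−3.03) = +3.95 V with n = 2.
At equilibrium E = 0, so log K = nE°cell / 0.0592 = (2)(+3.95) / 0.0592 = 133.4.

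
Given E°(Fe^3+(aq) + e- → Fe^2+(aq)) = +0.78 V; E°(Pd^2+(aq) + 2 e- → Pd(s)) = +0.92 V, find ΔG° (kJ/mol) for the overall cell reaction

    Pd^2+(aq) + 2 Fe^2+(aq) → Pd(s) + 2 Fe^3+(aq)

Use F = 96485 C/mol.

In the reaction as written Pd^2+(aq) is reduced, so the Pd²⁺/Pd couple is the cathode and Fe³⁺/Fe²⁺ is the anode.
E°cell = +0.92 − (+0.78) = +0.14 V; balancing electrons gives n = 2.
ΔG° = −nFE°cell = −(2)(96485)(+0.14) J/mol = −27.0 kJ/mol.

−27.0 kJ/mol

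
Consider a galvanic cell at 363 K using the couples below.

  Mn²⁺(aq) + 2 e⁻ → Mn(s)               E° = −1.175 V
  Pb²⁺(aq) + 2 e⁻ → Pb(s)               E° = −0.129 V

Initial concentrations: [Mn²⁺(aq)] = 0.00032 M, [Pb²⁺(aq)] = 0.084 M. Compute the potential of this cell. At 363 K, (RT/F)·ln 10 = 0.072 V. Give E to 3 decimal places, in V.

Since E°(Pb²⁺/Pb) > E°(Mn²⁺/Mn), Pb²⁺/Pb serves as the cathode.
E°cell = −0.129 − (−1.175) = +1.046 V, with n = 2 electrons transferred.
For the overall reaction Pb²⁺(aq) + Mn(s) → Pb(s) + Mn²⁺(aq), Q = [Mn²⁺(aq)] / [Pb²⁺(aq)] = 0.00381, giving log Q = −2.419.
Applying E = E° − (RT ln10/nF)·log Q gives +1.046 − (0.072/2)(−2.419) = +1.133 V.

+1.133 V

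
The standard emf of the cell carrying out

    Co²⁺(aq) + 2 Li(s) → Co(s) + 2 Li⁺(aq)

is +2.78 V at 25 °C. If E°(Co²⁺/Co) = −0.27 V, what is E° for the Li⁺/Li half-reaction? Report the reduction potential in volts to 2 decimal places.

−3.05 V

In the reaction as written the Co²⁺/Co couple is reduced (cathode) and Li⁺/Li is oxidized (anode), so E°cell = E°(Co²⁺/Co) − E°(Li⁺/Li).
E°(Li⁺/Li) = E°(cathode) − E°cell = −0.27 − (+2.78) = −3.05 V.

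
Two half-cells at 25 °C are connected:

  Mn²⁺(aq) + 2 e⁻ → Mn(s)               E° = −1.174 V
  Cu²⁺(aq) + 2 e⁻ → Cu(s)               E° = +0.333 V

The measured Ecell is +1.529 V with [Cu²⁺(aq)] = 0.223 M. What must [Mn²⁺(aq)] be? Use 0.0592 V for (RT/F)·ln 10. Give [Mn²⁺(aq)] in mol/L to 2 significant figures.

Cu²⁺/Cu is the cathode (higher E°); E°cell = +0.333 − (−1.174) = +1.507 V with n = 2.
Since E = E° − (0.0592/n)·log Q, log Q = n(E° − E)/0.0592 = −0.743.
For Cu²⁺(aq) + Mn(s) → Cu(s) + Mn²⁺(aq), the reaction quotient is Q = [Mn²⁺(aq)] / [Cu²⁺(aq)].
Solving for the unknown gives log [Mn²⁺(aq)] = −1.395, so [Mn²⁺(aq)] ≈ 0.040 M.

0.040 M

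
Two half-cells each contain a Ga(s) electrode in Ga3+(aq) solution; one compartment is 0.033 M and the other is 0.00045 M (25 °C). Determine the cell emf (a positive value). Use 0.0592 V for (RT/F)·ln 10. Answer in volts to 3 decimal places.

For a concentration cell E°cell = 0, since both electrodes use the same couple.
The compartment with the higher Ga3+(aq) concentration (0.033 M) acts as the cathode; ions are reduced there and produced at the dilute (0.00045 M) anode.
With n = 3, Ecell = −(0.0592/3)·log([dilute]/[conc]) = −(0.0592/3)·log(0.00045/0.033) = +0.037 V.

0.037 V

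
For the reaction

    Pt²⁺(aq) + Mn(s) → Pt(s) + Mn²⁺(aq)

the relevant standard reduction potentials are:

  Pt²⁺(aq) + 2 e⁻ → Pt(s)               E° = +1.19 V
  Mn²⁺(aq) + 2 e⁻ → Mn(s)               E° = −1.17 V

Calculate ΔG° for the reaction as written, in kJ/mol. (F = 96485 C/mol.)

In the reaction as written Pt²⁺(aq) is reduced, so the Pt²⁺/Pt couple is the cathode and Mn²⁺/Mn is the anode.
E°cell = +1.19 − (−1.17) = +2.36 V; balancing electrons gives n = 2.
ΔG° = −nFE°cell = −(2)(96485)(+2.36) J/mol = −455 kJ/mol.

−455 kJ/mol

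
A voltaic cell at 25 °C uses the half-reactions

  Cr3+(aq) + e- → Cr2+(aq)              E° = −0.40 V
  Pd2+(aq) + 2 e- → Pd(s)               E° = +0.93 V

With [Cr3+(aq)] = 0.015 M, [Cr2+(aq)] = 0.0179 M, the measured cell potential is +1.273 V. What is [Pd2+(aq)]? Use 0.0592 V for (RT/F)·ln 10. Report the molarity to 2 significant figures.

The Pd²⁺/Pd couple has the larger reduction potential, so it is the cathode: E°cell = +0.93 − (−0.40) = +1.33 V and n = 2.
Since E = E° − (0.0592/n)·log Q, log Q = n(E° − E)/0.0592 = 1.926.
For Pd2+(aq) + 2 Cr2+(aq) → Pd(s) + 2 Cr3+(aq), the reaction quotient is Q = [Cr3+(aq)]^2 / ([Pd2+(aq)]·[Cr2+(aq)]^2).
Substituting the known concentrations and solving, log [Pd2+(aq)] = −2.080 and [Pd2+(aq)] = 0.0083 M.

0.0083 M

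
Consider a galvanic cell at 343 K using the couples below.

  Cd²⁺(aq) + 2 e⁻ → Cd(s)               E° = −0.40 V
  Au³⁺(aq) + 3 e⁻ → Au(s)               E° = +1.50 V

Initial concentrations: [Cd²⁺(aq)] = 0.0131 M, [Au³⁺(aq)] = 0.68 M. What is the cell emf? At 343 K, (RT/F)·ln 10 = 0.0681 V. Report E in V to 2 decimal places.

+1.96 V

Since E°(Au³⁺/Au) > E°(Cd²⁺/Cd), Au³⁺/Au serves as the cathode.
E°cell = +1.50 − (−0.40) = +1.90 V, with n = 6 electrons transferred.
For the overall reaction 2 Au³⁺(aq) + 3 Cd(s) → 2 Au(s) + 3 Cd²⁺(aq), Q = [Cd²⁺(aq)]^3 / [Au³⁺(aq)]^2 = 4.86×10^−6, giving log Q = −5.313.
By the Nernst equation, E = +1.90 − (0.0681/6)·(−5.313) = +1.96 V.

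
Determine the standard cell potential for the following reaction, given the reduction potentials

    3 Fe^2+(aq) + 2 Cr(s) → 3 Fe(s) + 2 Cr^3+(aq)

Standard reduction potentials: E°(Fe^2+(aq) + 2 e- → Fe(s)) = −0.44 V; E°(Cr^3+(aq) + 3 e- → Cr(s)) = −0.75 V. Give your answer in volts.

In the reaction as written, Fe^2+(aq) is reduced (cathode) and Cr^3+(aq) is produced by oxidation at the anode.
E°cell = E°(cathode) − E°(anode) = −0.44 − (−0.75) = +0.31 V.

+0.31 V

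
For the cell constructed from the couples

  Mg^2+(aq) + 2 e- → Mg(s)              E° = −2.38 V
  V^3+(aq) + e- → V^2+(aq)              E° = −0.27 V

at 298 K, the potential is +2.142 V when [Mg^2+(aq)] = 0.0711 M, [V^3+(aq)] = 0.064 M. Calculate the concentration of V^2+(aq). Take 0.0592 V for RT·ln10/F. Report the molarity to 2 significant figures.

0.069 M

The V³⁺/V²⁺ couple has the larger reduction potential, so it is the cathode: E°cell = −0.27 − (−2.38) = +2.11 V and n = 2.
Rearranging E = E° − (0.0592/n)·log Q gives log Q = 2(+2.11 − (+2.142))/0.0592 = −1.081.
Balancing electrons gives 2 V^3+(aq) + Mg(s) → 2 V^2+(aq) + Mg^2+(aq); thus Q = ([V^2+(aq)]^2·[Mg^2+(aq)]) / [V^3+(aq)]^2.
Substituting the known concentrations and solving, log [V^2+(aq)] = −1.160 and [V^2+(aq)] = 0.069 M.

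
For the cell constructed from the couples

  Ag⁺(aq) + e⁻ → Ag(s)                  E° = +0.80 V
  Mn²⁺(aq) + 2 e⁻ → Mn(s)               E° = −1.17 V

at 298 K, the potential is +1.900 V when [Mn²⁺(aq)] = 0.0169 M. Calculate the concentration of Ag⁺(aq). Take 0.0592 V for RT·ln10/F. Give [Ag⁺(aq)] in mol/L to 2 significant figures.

With Ag⁺/Ag at the cathode and Mn²⁺/Mn at the anode, E°cell = +0.80 − (−1.17) = +1.97 V (n = 2).
Since E = E° − (0.0592/n)·log Q, log Q = n(E° − E)/0.0592 = 2.365.
Balancing electrons gives 2 Ag⁺(aq) + Mn(s) → 2 Ag(s) + Mn²⁺(aq); thus Q = [Mn²⁺(aq)] / [Ag⁺(aq)]^2.
Solving for the unknown gives log [Ag⁺(aq)] = −2.069, so [Ag⁺(aq)] ≈ 0.0085 M.

0.0085 M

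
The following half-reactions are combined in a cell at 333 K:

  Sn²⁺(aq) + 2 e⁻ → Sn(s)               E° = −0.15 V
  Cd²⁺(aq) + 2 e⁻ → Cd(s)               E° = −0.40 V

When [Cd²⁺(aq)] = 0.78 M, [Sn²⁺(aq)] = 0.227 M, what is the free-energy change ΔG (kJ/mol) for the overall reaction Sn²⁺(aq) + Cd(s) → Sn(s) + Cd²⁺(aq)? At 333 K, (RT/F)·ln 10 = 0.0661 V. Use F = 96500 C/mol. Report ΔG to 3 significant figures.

−44.8 kJ/mol

The standard cell potential is −0.15 − (−0.40) = +0.25 V, with n = 2 electrons in the balanced equation.
The reaction quotient is [Cd²⁺(aq)] / [Sn²⁺(aq)] = 3.44; by Nernst, E = +0.25 − (0.0661/2)(0.536) = +0.2323 V.
Finally ΔG = −nFE = −(2)(96500 C/mol)(+0.2323 V) = −44.8 kJ/mol.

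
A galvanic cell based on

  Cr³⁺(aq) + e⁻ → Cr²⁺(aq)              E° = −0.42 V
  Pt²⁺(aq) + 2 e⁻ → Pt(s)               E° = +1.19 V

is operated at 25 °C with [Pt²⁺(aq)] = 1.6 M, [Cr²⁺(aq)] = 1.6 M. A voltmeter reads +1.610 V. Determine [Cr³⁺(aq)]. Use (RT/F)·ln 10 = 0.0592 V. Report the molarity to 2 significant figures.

2.0 M

Pt²⁺/Pt is the cathode (higher E°); E°cell = +1.19 − (−0.42) = +1.61 V with n = 2.
From the Nernst equation, log Q = n(E° − E)/0.0592 = 2·(+1.61 − (+1.610))/0.0592 = 0.000.
Balancing electrons gives Pt²⁺(aq) + 2 Cr²⁺(aq) → Pt(s) + 2 Cr³⁺(aq); thus Q = [Cr³⁺(aq)]^2 / ([Pt²⁺(aq)]·[Cr²⁺(aq)]^2).
Substituting the known concentrations and solving, log [Cr³⁺(aq)] = 0.306 and [Cr³⁺(aq)] = 2.0 M.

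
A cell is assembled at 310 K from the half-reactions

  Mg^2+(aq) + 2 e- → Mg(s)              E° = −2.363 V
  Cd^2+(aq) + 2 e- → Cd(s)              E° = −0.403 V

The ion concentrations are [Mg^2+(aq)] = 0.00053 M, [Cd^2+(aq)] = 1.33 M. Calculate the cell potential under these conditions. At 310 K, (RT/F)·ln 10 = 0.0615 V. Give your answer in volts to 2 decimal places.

+2.06 V

The Cd²⁺/Cd couple has the more positive E°, so it is the cathode; Mg²⁺/Mg is the anode.
E°cell = −0.403 − (−2.363) = +1.960 V, with n = 2 electrons transferred.
Balancing gives Cd^2+(aq) + Mg(s) → Cd(s) + Mg^2+(aq); hence Q = [Mg^2+(aq)] / [Cd^2+(aq)] = 0.000398 (log Q = −3.400).
By the Nernst equation, E = +1.960 − (0.0615/2)·(−3.400) = +2.06 V.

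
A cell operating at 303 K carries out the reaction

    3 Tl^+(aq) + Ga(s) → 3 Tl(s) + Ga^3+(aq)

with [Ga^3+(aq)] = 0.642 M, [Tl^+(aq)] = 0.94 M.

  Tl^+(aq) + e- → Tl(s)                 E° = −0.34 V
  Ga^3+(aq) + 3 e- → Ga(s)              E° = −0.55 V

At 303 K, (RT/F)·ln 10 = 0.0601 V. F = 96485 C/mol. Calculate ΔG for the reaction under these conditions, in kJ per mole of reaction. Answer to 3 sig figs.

E°cell = −0.34 − (−0.55) = +0.21 V; the balanced reaction transfers n = 3 electrons.
The reaction quotient is [Ga^3+(aq)] / [Tl^+(aq)]^3 = 0.773; by Nernst, E = +0.21 − (0.0601/3)(−0.112) = +0.2122 V.
ΔG = −nFE = −(3)(96485)(+0.2122) J/mol = −61.4 kJ/mol.

−61.4 kJ/mol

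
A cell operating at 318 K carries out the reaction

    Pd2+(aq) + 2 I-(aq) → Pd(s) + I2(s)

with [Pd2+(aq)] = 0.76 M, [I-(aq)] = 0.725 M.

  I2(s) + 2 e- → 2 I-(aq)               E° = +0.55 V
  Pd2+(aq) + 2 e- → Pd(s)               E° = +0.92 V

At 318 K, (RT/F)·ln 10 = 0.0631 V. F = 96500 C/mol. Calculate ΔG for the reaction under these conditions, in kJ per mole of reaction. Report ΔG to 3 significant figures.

−69.0 kJ/mol

The standard cell potential is +0.92 − (+0.55) = +0.37 V, with n = 2 electrons in the balanced equation.
Q = 1 / ([Pd2+(aq)]·[I-(aq)]^2) = 2.5, so log Q = 0.399 and E = +0.37 − (0.0631/2)(0.399) = +0.3574 V.
ΔG = −nFE = −(2)(96500)(+0.3574) J/mol = −69.0 kJ/mol.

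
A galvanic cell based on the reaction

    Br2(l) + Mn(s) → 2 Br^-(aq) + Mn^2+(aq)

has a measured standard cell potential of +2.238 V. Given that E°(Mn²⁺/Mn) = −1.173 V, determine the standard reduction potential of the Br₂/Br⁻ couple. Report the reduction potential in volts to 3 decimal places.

In the reaction as written the Br₂/Br⁻ couple is reduced (cathode) and Mn²⁺/Mn is oxidized (anode), so E°cell = E°(Br₂/Br⁻) − E°(Mn²⁺/Mn).
E°(Br₂/Br⁻) = E°cell + E°(anode) = +2.238 + (−1.173) = +1.065 V.

+1.065 V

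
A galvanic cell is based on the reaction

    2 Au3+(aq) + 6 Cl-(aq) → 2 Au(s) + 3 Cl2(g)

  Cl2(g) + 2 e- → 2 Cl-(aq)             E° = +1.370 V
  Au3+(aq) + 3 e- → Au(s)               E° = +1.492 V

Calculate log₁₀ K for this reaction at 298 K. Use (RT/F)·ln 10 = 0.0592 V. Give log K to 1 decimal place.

The Au³⁺/Au couple is reduced (cathode); E°cell = +1.492 − (+1.370) = +0.122 V with n = 6.
At equilibrium E = 0, so log K = nE°cell / 0.0592 = (6)(+0.122) / 0.0592 = 12.4.

log K = 12.4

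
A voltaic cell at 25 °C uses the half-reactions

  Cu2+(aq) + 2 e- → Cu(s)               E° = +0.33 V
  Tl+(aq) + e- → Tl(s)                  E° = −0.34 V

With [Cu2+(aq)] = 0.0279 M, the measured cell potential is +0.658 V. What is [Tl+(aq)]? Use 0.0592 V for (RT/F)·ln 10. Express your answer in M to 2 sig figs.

0.27 M

The Cu²⁺/Cu couple has the larger reduction potential, so it is the cathode: E°cell = +0.33 − (−0.34) = +0.67 V and n = 2.
Rearranging E = E° − (0.0592/n)·log Q gives log Q = 2(+0.67 − (+0.658))/0.0592 = 0.405.
For Cu2+(aq) + 2 Tl(s) → Cu(s) + 2 Tl+(aq), the reaction quotient is Q = [Tl+(aq)]^2 / [Cu2+(aq)].
Isolating [Tl+(aq)] in Q = 10^{0.405} yields log [Tl+(aq)] = −0.575, i.e. 0.27 M.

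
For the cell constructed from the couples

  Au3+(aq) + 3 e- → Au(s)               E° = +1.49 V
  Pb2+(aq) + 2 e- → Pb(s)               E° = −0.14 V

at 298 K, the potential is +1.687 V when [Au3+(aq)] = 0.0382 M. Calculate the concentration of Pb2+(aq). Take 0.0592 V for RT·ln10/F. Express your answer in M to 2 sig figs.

The Au³⁺/Au couple has the larger reduction potential, so it is the cathode: E°cell = +1.49 − (−0.14) = +1.63 V and n = 6.
Since E = E° − (0.0592/n)·log Q, log Q = n(E° − E)/0.0592 = −5.777.
For 2 Au3+(aq) + 3 Pb(s) → 2 Au(s) + 3 Pb2+(aq), the reaction quotient is Q = [Pb2+(aq)]^3 / [Au3+(aq)]^2.
Solving for the unknown gives log [Pb2+(aq)] = −2.871, so [Pb2+(aq)] ≈ 0.0013 M.

0.0013 M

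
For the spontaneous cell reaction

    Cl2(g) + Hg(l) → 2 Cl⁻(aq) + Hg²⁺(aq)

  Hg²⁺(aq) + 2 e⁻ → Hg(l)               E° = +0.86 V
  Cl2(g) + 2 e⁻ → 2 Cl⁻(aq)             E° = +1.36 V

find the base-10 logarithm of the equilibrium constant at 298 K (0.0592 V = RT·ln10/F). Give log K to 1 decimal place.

log K = 16.9

The Cl₂/Cl⁻ couple is reduced (cathode); E°cell = +1.36 − (+0.86) = +0.50 V with n = 2.
At equilibrium E = 0, so log K = nE°cell / 0.0592 = (2)(+0.50) / 0.0592 = 16.9.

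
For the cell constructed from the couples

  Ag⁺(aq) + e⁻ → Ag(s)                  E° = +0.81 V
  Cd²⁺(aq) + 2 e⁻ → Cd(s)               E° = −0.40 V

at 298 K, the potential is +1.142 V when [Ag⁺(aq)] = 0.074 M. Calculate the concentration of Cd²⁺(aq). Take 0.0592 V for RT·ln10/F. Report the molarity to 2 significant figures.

The Ag⁺/Ag couple has the larger reduction potential, so it is the cathode: E°cell = +0.81 − (−0.40) = +1.21 V and n = 2.
Rearranging E = E° − (0.0592/n)·log Q gives log Q = 2(+1.21 − (+1.142))/0.0592 = 2.297.
The balanced reaction is 2 Ag⁺(aq) + Cd(s) → 2 Ag(s) + Cd²⁺(aq), so Q = [Cd²⁺(aq)] / [Ag⁺(aq)]^2.
Isolating [Cd²⁺(aq)] in Q = 10^{2.297} yields log [Cd²⁺(aq)] = 0.035, i.e. 1.1 M.

1.1 M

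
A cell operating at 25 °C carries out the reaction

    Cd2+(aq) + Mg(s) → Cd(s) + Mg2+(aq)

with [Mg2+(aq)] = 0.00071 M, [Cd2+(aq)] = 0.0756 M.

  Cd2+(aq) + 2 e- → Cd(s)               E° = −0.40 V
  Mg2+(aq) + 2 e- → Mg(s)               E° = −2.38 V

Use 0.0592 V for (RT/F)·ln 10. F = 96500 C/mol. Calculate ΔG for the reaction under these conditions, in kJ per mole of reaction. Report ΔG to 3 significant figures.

With Cd²⁺/Cd reduced at the cathode, E°cell = −0.40 − (−2.38) = +1.98 V and n = 2.
Here Q = [Mg2+(aq)] / [Cd2+(aq)] = 0.00939 (log Q = −2.027), giving E = +1.98 − (0.0592/2)·(−2.027) = +2.0400 V.
Finally ΔG = −nFE = −(2)(96500 C/mol)(+2.0400 V) = −394 kJ/mol.

−394 kJ/mol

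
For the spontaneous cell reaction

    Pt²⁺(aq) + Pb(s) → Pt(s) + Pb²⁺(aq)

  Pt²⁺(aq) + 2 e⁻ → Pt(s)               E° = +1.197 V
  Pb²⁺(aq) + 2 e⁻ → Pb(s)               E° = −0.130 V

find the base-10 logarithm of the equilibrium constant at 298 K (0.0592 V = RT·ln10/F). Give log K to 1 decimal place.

The Pt²⁺/Pt couple is reduced (cathode); E°cell = +1.197 − (−0.130) = +1.327 V with n = 2.
At equilibrium E = 0, so log K = nE°cell / 0.0592 = (2)(+1.327) / 0.0592 = 44.8.

log K = 44.8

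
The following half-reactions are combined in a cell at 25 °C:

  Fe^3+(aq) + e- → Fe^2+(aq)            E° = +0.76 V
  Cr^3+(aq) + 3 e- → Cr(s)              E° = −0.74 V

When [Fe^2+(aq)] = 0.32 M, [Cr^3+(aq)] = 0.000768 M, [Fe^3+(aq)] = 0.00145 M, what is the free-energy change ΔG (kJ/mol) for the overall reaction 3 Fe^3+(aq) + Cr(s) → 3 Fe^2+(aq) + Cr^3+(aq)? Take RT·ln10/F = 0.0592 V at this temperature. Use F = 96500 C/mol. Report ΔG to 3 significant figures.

−412 kJ/mol

With Fe³⁺/Fe²⁺ reduced at the cathode, E°cell = +0.76 − (−0.74) = +1.50 V and n = 3.
Q = ([Fe^2+(aq)]^3·[Cr^3+(aq)]) / [Fe^3+(aq)]^3 = 8.25×10^3, so log Q = 3.917 and E = +1.50 − (0.0592/3)(3.917) = +1.4227 V.
ΔG = −nFE = −(3)(96500)(+1.4227) J/mol = −412 kJ/mol.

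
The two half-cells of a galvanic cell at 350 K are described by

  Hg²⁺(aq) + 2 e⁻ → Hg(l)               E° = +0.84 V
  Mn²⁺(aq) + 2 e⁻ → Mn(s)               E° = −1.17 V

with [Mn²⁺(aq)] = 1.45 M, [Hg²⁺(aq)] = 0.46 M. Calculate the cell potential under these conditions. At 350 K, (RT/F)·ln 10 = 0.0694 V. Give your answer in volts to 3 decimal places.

+1.993 V

Since E°(Hg²⁺/Hg) > E°(Mn²⁺/Mn), Hg²⁺/Hg serves as the cathode.
E°cell = +0.84 − (−1.17) = +2.01 V, with n = 2 electrons transferred.
For the overall reaction Hg²⁺(aq) + Mn(s) → Hg(l) + Mn²⁺(aq), Q = [Mn²⁺(aq)] / [Hg²⁺(aq)] = 3.15, giving log Q = 0.499.
E = E° − (0.0694/n)·log Q = +2.01 − (0.0694/2)(0.499) = +1.993 V.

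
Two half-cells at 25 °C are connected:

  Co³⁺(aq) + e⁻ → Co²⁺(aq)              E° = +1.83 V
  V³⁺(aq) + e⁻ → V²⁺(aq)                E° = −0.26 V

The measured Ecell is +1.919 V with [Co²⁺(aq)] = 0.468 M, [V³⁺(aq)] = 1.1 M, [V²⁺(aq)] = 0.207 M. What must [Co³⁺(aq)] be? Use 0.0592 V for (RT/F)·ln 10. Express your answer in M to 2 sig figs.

The Co³⁺/Co²⁺ couple has the larger reduction potential, so it is the cathode: E°cell = +1.83 − (−0.26) = +2.09 V and n = 1.
Since E = E° − (0.0592/n)·log Q, log Q = n(E° − E)/0.0592 = 2.889.
For Co³⁺(aq) + V²⁺(aq) → Co²⁺(aq) + V³⁺(aq), the reaction quotient is Q = ([Co²⁺(aq)]·[V³⁺(aq)]) / ([Co³⁺(aq)]·[V²⁺(aq)]).
Substituting the known concentrations and solving, log [Co³⁺(aq)] = −2.493 and [Co³⁺(aq)] = 0.0032 M.

0.0032 M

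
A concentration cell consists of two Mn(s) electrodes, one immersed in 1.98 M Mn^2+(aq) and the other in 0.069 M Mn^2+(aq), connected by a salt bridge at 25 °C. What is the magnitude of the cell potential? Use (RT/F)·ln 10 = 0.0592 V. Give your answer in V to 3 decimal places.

For a concentration cell E°cell = 0, since both electrodes use the same couple.
The compartment with the higher Mn^2+(aq) concentration (1.98 M) acts as the cathode; ions are reduced there and produced at the dilute (0.069 M) anode.
With n = 2, Ecell = −(0.0592/2)·log([dilute]/[conc]) = −(0.0592/2)·log(0.069/1.98) = +0.043 V.

0.043 V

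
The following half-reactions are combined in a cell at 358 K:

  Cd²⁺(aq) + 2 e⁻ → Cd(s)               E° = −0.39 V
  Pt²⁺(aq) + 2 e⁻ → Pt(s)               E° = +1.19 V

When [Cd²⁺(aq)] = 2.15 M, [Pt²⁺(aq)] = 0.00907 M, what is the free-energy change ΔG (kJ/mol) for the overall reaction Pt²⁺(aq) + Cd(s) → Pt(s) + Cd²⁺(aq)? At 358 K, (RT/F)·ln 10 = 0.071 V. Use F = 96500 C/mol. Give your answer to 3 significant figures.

With Pt²⁺/Pt reduced at the cathode, E°cell = +1.19 − (−0.39) = +1.58 V and n = 2.
Q = [Cd²⁺(aq)] / [Pt²⁺(aq)] = 237, so log Q = 2.375 and E = +1.58 − (0.071/2)(2.375) = +1.4957 V.
ΔG = −nFE = −(2)(96500)(+1.4957) J/mol = −289 kJ/mol.

−289 kJ/mol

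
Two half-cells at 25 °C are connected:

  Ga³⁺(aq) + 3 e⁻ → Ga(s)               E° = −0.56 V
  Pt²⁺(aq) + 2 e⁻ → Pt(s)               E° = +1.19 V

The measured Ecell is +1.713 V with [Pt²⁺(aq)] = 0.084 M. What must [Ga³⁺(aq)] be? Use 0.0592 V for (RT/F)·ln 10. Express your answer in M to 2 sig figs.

The Pt²⁺/Pt couple has the larger reduction potential, so it is the cathode: E°cell = +1.19 − (−0.56) = +1.75 V and n = 6.
Since E = E° − (0.0592/n)·log Q, log Q = n(E° − E)/0.0592 = 3.750.
Balancing electrons gives 3 Pt²⁺(aq) + 2 Ga(s) → 3 Pt(s) + 2 Ga³⁺(aq); thus Q = [Ga³⁺(aq)]^2 / [Pt²⁺(aq)]^3.
Solving for the unknown gives log [Ga³⁺(aq)] = 0.261, so [Ga³⁺(aq)] ≈ 1.8 M.

1.8 M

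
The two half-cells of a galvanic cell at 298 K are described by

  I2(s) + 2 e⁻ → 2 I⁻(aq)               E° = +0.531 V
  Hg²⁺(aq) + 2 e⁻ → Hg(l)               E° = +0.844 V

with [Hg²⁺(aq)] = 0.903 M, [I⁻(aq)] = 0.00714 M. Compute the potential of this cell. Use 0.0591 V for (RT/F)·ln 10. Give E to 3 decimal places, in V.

+0.185 V

The Hg²⁺/Hg couple has the more positive E°, so it is the cathode; I₂/I⁻ is the anode.
E°cell = E°cat − E°an = +0.844 − (+0.531) = +0.313 V; n = 2.
The balanced reaction is Hg²⁺(aq) + 2 I⁻(aq) → Hg(l) + I2(s), so Q = 1 / ([Hg²⁺(aq)]·[I⁻(aq)]^2) = 2.17×10^4 and log Q = 4.337.
By the Nernst equation, E = +0.313 − (0.0591/2)·(4.337) = +0.185 V.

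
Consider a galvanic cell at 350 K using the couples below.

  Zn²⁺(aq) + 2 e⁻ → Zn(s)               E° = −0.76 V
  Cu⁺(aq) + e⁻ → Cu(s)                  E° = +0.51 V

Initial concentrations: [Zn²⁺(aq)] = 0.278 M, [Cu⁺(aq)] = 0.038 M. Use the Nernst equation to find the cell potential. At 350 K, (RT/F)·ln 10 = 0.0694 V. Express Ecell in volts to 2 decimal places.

+1.19 V

Cu⁺/Cu is reduced (cathode, E° = +0.51 V) and Zn²⁺/Zn is oxidized (anode).
E°cell = E°cat − E°an = +0.51 − (−0.76) = +1.27 V; n = 2.
Balancing gives 2 Cu⁺(aq) + Zn(s) → 2 Cu(s) + Zn²⁺(aq); hence Q = [Zn²⁺(aq)] / [Cu⁺(aq)]^2 = 193 (log Q = 2.284).
By the Nernst equation, E = +1.27 − (0.0694/2)·(2.284) = +1.19 V.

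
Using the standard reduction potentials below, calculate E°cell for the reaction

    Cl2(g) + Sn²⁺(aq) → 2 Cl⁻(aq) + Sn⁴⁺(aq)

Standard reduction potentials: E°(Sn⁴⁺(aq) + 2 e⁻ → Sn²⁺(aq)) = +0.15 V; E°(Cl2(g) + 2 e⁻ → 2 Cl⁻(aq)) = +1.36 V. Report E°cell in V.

In the reaction as written, Cl2(g) is reduced (cathode) and Sn⁴⁺(aq) is produced by oxidation at the anode.
E°cell = E°(cathode) − E°(anode) = +1.36 − (+0.15) = +1.21 V.
The positive value indicates the reaction is spontaneous as written.

+1.21 V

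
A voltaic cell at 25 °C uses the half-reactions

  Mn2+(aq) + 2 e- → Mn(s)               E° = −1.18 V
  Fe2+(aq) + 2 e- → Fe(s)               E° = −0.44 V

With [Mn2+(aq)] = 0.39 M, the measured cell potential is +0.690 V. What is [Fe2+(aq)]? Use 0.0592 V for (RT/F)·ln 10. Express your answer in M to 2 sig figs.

0.0080 M

With Fe²⁺/Fe at the cathode and Mn²⁺/Mn at the anode, E°cell = −0.44 − (−1.18) = +0.74 V (n = 2).
From the Nernst equation, log Q = n(E° − E)/0.0592 = 2·(+0.74 − (+0.690))/0.0592 = 1.689.
For Fe2+(aq) + Mn(s) → Fe(s) + Mn2+(aq), the reaction quotient is Q = [Mn2+(aq)] / [Fe2+(aq)].
Isolating [Fe2+(aq)] in Q = 10^{1.689} yields log [Fe2+(aq)] = −2.098, i.e. 0.0080 M.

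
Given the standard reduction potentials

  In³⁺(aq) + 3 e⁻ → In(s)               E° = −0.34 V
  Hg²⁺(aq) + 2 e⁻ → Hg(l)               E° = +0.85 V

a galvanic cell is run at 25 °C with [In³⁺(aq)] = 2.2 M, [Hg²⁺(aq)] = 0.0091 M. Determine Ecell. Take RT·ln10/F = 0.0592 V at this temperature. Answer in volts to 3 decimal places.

+1.123 V

Hg²⁺/Hg is reduced (cathode, E° = +0.85 V) and In³⁺/In is oxidized (anode).
The standard potential is +0.85 − (−0.34) = +1.19 V and the balanced reaction transfers n = 6 electrons.
For the overall reaction 3 Hg²⁺(aq) + 2 In(s) → 3 Hg(l) + 2 In³⁺(aq), Q = [In³⁺(aq)]^2 / [Hg²⁺(aq)]^3 = 6.42×10^6, giving log Q = 6.808.
E = E° − (0.0592/n)·log Q = +1.19 − (0.0592/6)(6.808) = +1.123 V.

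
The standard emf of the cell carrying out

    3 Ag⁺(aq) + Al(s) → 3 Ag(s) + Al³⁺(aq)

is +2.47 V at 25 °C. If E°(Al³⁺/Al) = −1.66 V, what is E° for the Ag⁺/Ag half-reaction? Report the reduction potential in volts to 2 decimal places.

+0.81 V

In the reaction as written the Ag⁺/Ag couple is reduced (cathode) and Al³⁺/Al is oxidized (anode), so E°cell = E°(Ag⁺/Ag) − E°(Al³⁺/Al).
E°(Ag⁺/Ag) = E°cell + E°(anode) = +2.47 + (−1.66) = +0.81 V.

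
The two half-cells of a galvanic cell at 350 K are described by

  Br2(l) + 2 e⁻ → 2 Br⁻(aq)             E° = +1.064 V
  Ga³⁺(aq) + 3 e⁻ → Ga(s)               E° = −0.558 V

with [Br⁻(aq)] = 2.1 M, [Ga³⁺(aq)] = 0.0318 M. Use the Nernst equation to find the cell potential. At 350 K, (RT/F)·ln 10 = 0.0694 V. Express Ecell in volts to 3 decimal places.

+1.634 V

Br₂/Br⁻ is reduced (cathode, E° = +1.064 V) and Ga³⁺/Ga is oxidized (anode).
E°cell = E°cat − E°an = +1.064 − (−0.558) = +1.622 V; n = 6.
The balanced reaction is 3 Br2(l) + 2 Ga(s) → 6 Br⁻(aq) + 2 Ga³⁺(aq), so Q = [Br⁻(aq)]^6·[Ga³⁺(aq)]^2 = 0.0867 and log Q = −1.062.
E = E° − (0.0694/n)·log Q = +1.622 − (0.0694/6)(−1.062) = +1.634 V.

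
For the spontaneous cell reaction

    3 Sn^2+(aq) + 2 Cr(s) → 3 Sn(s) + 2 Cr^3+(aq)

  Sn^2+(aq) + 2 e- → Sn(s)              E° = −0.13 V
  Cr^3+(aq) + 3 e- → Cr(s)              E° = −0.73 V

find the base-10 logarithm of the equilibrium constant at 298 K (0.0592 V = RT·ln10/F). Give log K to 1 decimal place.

log K = 60.8

The Sn²⁺/Sn couple is reduced (cathode); E°cell = −0.13 − (−0.73) = +0.60 V with n = 6.
At equilibrium E = 0, so log K = nE°cell / 0.0592 = (6)(+0.60) / 0.0592 = 60.8.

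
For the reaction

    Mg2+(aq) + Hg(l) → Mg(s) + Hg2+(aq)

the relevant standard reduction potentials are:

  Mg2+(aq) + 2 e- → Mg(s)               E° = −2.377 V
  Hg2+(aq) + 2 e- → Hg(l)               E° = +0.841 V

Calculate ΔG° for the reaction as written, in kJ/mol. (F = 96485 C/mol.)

In the reaction as written Mg2+(aq) is reduced, so the Mg²⁺/Mg couple is the cathode and Hg²⁺/Hg is the anode.
E°cell = −2.377 − (+0.841) = −3.218 V; balancing electrons gives n = 2.
ΔG° = −nFE°cell = −(2)(96485)(−3.218) J/mol = +621 kJ/mol.

+621 kJ/mol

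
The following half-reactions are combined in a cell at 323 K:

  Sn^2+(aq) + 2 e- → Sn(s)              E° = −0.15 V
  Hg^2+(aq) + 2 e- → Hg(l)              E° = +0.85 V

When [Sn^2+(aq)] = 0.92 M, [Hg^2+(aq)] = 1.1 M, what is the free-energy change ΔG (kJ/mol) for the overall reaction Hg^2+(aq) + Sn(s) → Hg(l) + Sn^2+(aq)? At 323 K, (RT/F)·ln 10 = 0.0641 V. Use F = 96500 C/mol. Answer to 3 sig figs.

With Hg²⁺/Hg reduced at the cathode, E°cell = +0.85 − (−0.15) = +1.00 V and n = 2.
The reaction quotient is [Sn^2+(aq)] / [Hg^2+(aq)] = 0.836; by Nernst, E = +1.00 − (0.0641/2)(−0.078) = +1.0025 V.
Finally ΔG = −nFE = −(2)(96500 C/mol)(+1.0025 V) = −193 kJ/mol.

−193 kJ/mol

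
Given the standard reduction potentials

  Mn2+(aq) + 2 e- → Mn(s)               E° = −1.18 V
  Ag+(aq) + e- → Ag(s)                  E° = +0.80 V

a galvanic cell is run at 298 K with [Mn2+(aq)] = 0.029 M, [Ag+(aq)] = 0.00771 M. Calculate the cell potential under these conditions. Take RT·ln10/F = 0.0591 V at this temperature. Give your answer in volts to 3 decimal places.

+1.901 V

Since E°(Ag⁺/Ag) > E°(Mn²⁺/Mn), Ag⁺/Ag serves as the cathode.
E°cell = +0.80 − (−1.18) = +1.98 V, with n = 2 electrons transferred.
For the overall reaction 2 Ag+(aq) + Mn(s) → 2 Ag(s) + Mn2+(aq), Q = [Mn2+(aq)] / [Ag+(aq)]^2 = 488, giving log Q = 2.688.
E = E° − (0.0591/n)·log Q = +1.98 − (0.0591/2)(2.688) = +1.901 V.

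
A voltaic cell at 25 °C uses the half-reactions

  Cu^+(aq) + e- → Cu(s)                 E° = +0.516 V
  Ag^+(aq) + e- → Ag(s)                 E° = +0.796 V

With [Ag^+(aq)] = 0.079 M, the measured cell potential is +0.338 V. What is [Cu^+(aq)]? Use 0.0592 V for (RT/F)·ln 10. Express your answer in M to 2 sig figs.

0.0083 M

Ag⁺/Ag is the cathode (higher E°); E°cell = +0.796 − (+0.516) = +0.280 V with n = 1.
Since E = E° − (0.0592/n)·log Q, log Q = n(E° − E)/0.0592 = −0.980.
For Ag^+(aq) + Cu(s) → Ag(s) + Cu^+(aq), the reaction quotient is Q = [Cu^+(aq)] / [Ag^+(aq)].
Isolating [Cu^+(aq)] in Q = 10^{−0.980} yields log [Cu^+(aq)] = −2.082, i.e. 0.0083 M.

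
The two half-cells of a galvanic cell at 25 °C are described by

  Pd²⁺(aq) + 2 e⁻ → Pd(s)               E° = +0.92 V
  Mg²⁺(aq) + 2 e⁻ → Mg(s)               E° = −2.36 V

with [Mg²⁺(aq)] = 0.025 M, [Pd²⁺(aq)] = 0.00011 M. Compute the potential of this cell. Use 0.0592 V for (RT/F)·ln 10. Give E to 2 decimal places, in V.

+3.21 V

Since E°(Pd²⁺/Pd) > E°(Mg²⁺/Mg), Pd²⁺/Pd serves as the cathode.
E°cell = +0.92 − (−2.36) = +3.28 V, with n = 2 electrons transferred.
The balanced reaction is Pd²⁺(aq) + Mg(s) → Pd(s) + Mg²⁺(aq), so Q = [Mg²⁺(aq)] / [Pd²⁺(aq)] = 227 and log Q = 2.357.
By the Nernst equation, E = +3.28 − (0.0592/2)·(2.357) = +3.21 V.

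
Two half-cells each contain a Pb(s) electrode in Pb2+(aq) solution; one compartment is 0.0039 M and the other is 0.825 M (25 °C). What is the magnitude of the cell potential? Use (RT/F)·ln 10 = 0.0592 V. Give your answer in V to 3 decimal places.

For a concentration cell E°cell = 0, since both electrodes use the same couple.
The compartment with the higher Pb2+(aq) concentration (0.825 M) acts as the cathode; ions are reduced there and produced at the dilute (0.0039 M) anode.
With n = 2, Ecell = −(0.0592/2)·log([dilute]/[conc]) = −(0.0592/2)·log(0.0039/0.825) = +0.069 V.

0.069 V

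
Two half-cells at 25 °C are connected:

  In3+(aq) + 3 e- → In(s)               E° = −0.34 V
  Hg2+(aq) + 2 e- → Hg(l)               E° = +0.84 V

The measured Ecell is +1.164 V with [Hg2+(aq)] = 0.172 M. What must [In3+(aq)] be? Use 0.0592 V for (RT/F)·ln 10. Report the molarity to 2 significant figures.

0.46 M

Hg²⁺/Hg is the cathode (higher E°); E°cell = +0.84 − (−0.34) = +1.18 V with n = 6.
Since E = E° − (0.0592/n)·log Q, log Q = n(E° − E)/0.0592 = 1.622.
Balancing electrons gives 3 Hg2+(aq) + 2 In(s) → 3 Hg(l) + 2 In3+(aq); thus Q = [In3+(aq)]^2 / [Hg2+(aq)]^3.
Solving for the unknown gives log [In3+(aq)] = −0.336, so [In3+(aq)] ≈ 0.46 M.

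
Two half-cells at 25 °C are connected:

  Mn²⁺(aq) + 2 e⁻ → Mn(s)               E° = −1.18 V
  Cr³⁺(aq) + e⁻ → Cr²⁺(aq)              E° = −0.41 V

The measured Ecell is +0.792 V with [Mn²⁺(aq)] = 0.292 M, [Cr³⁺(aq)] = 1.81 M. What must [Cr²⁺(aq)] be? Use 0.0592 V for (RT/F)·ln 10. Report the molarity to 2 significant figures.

With Cr³⁺/Cr²⁺ at the cathode and Mn²⁺/Mn at the anode, E°cell = −0.41 − (−1.18) = +0.77 V (n = 2).
Since E = E° − (0.0592/n)·log Q, log Q = n(E° − E)/0.0592 = −0.743.
For 2 Cr³⁺(aq) + Mn(s) → 2 Cr²⁺(aq) + Mn²⁺(aq), the reaction quotient is Q = ([Cr²⁺(aq)]^2·[Mn²⁺(aq)]) / [Cr³⁺(aq)]^2.
Solving for the unknown gives log [Cr²⁺(aq)] = 0.153, so [Cr²⁺(aq)] ≈ 1.4 M.

1.4 M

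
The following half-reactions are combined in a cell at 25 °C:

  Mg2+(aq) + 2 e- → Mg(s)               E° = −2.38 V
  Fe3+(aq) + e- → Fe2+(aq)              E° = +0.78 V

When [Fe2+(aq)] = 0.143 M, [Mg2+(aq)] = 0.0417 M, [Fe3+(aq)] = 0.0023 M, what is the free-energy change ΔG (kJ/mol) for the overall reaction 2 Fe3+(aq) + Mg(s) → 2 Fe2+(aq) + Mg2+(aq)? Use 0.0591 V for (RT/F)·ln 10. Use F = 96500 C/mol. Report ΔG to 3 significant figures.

With Fe³⁺/Fe²⁺ reduced at the cathode, E°cell = +0.78 − (−2.38) = +3.16 V and n = 2.
Q = ([Fe2+(aq)]^2·[Mg2+(aq)]) / [Fe3+(aq)]^2 = 161, so log Q = 2.207 and E = +3.16 − (0.0591/2)(2.207) = +3.0948 V.
ΔG = −nFE = −(2)(96500)(+3.0948) J/mol = −597 kJ/mol.

−597 kJ/mol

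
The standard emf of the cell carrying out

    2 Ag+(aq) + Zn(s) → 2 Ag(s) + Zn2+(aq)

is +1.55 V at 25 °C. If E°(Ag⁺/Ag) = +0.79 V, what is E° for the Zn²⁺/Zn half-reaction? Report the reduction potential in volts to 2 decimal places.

In the reaction as written the Ag⁺/Ag couple is reduced (cathode) and Zn²⁺/Zn is oxidized (anode), so E°cell = E°(Ag⁺/Ag) − E°(Zn²⁺/Zn).
E°(Zn²⁺/Zn) = E°(cathode) − E°cell = +0.79 − (+1.55) = −0.76 V.

−0.76 V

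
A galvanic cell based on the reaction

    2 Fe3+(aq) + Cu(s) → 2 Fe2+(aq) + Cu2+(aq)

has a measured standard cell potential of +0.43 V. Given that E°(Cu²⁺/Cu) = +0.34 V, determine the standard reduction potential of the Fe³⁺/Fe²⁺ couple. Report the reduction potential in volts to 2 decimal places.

+0.77 V

In the reaction as written the Fe³⁺/Fe²⁺ couple is reduced (cathode) and Cu²⁺/Cu is oxidized (anode), so E°cell = E°(Fe³⁺/Fe²⁺) − E°(Cu²⁺/Cu).
E°(Fe³⁺/Fe²⁺) = E°cell + E°(anode) = +0.43 + (+0.34) = +0.77 V.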